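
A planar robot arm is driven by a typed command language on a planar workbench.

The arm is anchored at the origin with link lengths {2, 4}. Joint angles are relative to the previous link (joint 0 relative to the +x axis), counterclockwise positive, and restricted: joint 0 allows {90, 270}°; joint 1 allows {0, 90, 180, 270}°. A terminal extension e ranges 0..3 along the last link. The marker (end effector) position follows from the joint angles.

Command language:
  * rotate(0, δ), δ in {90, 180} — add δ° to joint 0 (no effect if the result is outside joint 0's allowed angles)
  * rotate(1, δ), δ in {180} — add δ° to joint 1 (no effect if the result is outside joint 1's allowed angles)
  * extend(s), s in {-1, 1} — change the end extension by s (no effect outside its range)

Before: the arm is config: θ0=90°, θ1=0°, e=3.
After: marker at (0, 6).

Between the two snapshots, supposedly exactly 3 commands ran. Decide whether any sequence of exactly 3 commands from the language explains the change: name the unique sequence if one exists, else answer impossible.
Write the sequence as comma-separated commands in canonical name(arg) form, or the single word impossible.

initial: config: θ0=90°, θ1=0°, e=3
[1] after extend(-1): config: θ0=90°, θ1=0°, e=2
[2] after extend(-1): config: θ0=90°, θ1=0°, e=1
[3] after extend(-1): config: θ0=90°, θ1=0°, e=0
all 125 alternatives checked — unique.

extend(-1), extend(-1), extend(-1)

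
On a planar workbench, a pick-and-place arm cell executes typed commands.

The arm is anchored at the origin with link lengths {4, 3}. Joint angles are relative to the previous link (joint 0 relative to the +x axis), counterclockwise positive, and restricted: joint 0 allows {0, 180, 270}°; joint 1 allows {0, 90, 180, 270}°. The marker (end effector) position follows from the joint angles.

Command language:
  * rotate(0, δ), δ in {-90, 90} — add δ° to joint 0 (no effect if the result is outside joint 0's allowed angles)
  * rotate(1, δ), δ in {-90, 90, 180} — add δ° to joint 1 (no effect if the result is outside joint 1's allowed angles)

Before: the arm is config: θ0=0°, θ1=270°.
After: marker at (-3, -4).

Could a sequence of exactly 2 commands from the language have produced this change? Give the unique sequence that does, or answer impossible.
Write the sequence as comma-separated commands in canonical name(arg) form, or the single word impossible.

rotate(0, 90), rotate(0, -90)

key: running rotate(0, -90) before rotate(0, 90) would end elsewhere — order is forced
t0: config: θ0=0°, θ1=270°
step 1 (rotate(0, 90)): config: θ0=0°, θ1=270°
step 2 (rotate(0, -90)): config: θ0=270°, θ1=270°
no rival 2-sequence matches.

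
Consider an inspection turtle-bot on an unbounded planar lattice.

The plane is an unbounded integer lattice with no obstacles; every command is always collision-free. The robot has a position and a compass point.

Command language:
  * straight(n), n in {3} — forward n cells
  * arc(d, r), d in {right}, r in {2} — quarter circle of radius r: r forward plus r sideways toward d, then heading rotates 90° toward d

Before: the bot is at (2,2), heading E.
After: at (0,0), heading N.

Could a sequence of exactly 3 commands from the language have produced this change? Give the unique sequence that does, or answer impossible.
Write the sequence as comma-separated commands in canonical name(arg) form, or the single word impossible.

arc(right, 2), arc(right, 2), arc(right, 2)

key: position moved to (0,0) AND the heading swung to N — translation plus rotation needed
begin: at (2,2), heading E
step 1 (arc(right, 2)): at (4,0), heading S
step 2 (arc(right, 2)): at (2,-2), heading W
step 3 (arc(right, 2)): at (0,0), heading N
all 8 alternatives checked — unique.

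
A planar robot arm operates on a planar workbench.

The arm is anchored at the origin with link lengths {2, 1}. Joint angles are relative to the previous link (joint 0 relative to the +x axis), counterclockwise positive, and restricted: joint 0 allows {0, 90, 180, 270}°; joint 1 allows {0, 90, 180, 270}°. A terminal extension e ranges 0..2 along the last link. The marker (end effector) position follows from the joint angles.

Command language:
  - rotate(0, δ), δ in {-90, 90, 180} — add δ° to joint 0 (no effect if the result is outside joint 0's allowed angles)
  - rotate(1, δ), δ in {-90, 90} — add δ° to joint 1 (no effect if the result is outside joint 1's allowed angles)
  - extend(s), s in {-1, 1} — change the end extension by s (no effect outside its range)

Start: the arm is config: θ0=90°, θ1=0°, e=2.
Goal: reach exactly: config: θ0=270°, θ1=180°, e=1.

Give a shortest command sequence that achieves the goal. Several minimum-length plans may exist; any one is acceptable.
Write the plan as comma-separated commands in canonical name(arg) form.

begin: config: θ0=90°, θ1=0°, e=2
[1] after rotate(0, 180): config: θ0=270°, θ1=0°, e=2
[2] after extend(-1): config: θ0=270°, θ1=0°, e=1
[3] after rotate(1, 90): config: θ0=270°, θ1=90°, e=1
[4] after rotate(1, 90): config: θ0=270°, θ1=180°, e=1
shorter routes all fall short; 4 is best.

rotate(0, 180), extend(-1), rotate(1, 90), rotate(1, 90)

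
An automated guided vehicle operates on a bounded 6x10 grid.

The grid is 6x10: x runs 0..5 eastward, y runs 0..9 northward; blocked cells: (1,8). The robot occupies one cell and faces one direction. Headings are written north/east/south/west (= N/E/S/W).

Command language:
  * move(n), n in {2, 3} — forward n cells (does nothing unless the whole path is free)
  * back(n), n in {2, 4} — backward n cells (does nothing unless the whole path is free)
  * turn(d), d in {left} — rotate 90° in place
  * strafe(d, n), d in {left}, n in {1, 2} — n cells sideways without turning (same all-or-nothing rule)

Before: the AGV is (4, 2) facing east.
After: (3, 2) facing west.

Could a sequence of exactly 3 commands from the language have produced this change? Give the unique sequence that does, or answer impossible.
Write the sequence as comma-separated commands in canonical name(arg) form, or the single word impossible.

key: position moved to (3,2) AND the heading swung to W — translation plus rotation needed
begin: (4, 2) facing east
t=1 turn(left) ⇒ (4, 2) facing north
t=2 strafe(left, 1) ⇒ (3, 2) facing north
t=3 turn(left) ⇒ (3, 2) facing west
no rival 3-sequence matches.

turn(left), strafe(left, 1), turn(left)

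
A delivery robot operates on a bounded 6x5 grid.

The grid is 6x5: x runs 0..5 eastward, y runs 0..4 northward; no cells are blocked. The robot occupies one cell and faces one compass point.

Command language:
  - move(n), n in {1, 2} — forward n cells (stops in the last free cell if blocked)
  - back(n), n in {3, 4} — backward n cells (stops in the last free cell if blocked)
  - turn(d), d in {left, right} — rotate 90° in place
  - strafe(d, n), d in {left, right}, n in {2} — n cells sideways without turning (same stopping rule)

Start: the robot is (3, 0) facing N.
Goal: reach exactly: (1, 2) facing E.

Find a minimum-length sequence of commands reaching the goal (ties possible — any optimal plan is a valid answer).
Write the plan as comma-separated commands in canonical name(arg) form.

move(2), strafe(left, 2), turn(right)

t0: (3, 0) facing N
1. move(2) → (3, 2) facing N
2. strafe(left, 2) → (1, 2) facing N
3. turn(right) → (1, 2) facing E
minimal: 3 command(s), checked below 3.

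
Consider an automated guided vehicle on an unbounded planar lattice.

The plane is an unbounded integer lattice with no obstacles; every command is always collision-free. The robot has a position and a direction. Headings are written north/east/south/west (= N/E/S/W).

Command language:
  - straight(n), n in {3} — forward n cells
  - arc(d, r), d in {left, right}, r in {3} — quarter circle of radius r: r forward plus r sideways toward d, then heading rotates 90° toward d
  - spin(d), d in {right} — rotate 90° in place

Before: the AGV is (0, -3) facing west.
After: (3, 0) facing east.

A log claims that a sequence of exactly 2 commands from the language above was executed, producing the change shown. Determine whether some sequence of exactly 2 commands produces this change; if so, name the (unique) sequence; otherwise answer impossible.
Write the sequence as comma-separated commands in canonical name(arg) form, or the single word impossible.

key: position moved to (3,0) AND the heading swung to E — translation plus rotation needed
start: (0, -3) facing west
t=1 spin(right) ⇒ (0, -3) facing north
t=2 arc(right, 3) ⇒ (3, 0) facing east
uniquely the one of 16 2-step routes that fits.

spin(right), arc(right, 3)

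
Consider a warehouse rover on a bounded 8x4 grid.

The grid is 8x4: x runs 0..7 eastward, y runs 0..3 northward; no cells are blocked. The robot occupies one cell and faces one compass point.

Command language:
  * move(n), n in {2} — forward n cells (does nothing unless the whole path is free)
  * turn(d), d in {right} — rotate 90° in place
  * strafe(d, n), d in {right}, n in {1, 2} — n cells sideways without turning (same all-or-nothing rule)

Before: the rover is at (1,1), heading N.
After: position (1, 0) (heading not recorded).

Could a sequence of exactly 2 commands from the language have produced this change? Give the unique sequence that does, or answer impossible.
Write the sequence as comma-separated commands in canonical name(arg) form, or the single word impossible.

key: order matters: swapping turn(right) and strafe(right, 1) lands elsewhere
initial: at (1,1), heading N
[1] after turn(right): at (1,1), heading E
[2] after strafe(right, 1): at (1,0), heading E
no other 2-command option fits: unique.

turn(right), strafe(right, 1)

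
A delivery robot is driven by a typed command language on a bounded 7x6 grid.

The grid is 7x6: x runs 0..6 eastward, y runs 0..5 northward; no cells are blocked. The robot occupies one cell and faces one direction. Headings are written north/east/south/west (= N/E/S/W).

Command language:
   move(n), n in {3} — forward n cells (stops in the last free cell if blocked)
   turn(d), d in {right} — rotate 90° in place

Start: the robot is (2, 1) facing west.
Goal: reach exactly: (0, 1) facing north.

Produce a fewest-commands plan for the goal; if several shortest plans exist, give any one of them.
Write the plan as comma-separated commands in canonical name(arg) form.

move(3), turn(right)

t0: (2, 1) facing west
[1] after move(3): (0, 1) facing west
[2] after turn(right): (0, 1) facing north
minimal: 2 command(s), checked below 2.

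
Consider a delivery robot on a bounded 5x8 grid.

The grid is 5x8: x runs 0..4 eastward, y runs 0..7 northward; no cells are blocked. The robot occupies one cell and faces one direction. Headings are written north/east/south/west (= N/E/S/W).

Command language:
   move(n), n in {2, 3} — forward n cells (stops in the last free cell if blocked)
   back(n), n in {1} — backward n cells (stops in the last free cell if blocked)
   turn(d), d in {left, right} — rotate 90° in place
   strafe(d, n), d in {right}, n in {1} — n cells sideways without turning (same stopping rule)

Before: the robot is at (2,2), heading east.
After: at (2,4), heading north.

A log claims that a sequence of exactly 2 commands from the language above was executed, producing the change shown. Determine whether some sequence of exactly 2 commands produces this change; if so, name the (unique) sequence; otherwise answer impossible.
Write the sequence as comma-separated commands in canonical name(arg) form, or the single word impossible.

turn(left), move(2)

key: position moved to (2,4) AND the heading swung to N — translation plus rotation needed
t0: at (2,2), heading east
step 1 (turn(left)): at (2,2), heading north
step 2 (move(2)): at (2,4), heading north
no other 2-command option fits: unique.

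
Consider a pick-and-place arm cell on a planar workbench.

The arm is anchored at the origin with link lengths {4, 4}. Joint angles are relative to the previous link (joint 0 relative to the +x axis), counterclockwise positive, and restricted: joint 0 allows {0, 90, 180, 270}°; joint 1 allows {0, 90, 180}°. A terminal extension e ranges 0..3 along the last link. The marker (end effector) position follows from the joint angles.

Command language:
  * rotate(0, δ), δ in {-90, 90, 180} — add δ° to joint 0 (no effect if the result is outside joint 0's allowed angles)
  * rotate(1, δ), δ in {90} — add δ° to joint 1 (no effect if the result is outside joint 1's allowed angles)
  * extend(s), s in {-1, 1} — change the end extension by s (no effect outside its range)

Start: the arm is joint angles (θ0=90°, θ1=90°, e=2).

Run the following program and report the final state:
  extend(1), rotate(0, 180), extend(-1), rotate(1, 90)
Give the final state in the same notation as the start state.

joint angles (θ0=270°, θ1=180°, e=2)

initial: joint angles (θ0=90°, θ1=90°, e=2)
step 1 (extend(1)): joint angles (θ0=90°, θ1=90°, e=3)
step 2 (rotate(0, 180)): joint angles (θ0=270°, θ1=90°, e=3)
step 3 (extend(-1)): joint angles (θ0=270°, θ1=90°, e=2)
step 4 (rotate(1, 90)): joint angles (θ0=270°, θ1=180°, e=2)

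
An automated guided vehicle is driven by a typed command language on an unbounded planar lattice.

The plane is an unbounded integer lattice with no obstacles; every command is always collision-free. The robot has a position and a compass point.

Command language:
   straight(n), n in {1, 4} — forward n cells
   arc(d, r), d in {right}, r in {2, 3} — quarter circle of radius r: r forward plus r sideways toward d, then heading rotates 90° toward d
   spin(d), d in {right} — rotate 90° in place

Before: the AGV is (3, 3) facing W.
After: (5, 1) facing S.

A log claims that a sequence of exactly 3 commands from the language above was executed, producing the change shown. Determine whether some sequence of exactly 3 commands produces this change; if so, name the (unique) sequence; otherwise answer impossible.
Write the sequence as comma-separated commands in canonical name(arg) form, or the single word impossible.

key: order matters: swapping spin(right) and arc(right, 2) lands elsewhere
start: (3, 3) facing W
t=1 spin(right) ⇒ (3, 3) facing N
t=2 spin(right) ⇒ (3, 3) facing E
t=3 arc(right, 2) ⇒ (5, 1) facing S
no rival 3-sequence matches.

spin(right), spin(right), arc(right, 2)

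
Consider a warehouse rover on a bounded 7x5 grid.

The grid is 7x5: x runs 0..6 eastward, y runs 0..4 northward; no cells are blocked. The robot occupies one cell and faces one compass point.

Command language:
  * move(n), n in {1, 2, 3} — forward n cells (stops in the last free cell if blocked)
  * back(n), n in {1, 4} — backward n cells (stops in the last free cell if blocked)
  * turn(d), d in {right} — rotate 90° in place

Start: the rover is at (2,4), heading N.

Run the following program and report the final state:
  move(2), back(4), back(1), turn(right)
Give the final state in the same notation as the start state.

at (2,0), heading E

begin: at (2,4), heading N
step 1 (move(2)): at (2,4), heading N
step 2 (back(4)): at (2,0), heading N
step 3 (back(1)): at (2,0), heading N
step 4 (turn(right)): at (2,0), heading E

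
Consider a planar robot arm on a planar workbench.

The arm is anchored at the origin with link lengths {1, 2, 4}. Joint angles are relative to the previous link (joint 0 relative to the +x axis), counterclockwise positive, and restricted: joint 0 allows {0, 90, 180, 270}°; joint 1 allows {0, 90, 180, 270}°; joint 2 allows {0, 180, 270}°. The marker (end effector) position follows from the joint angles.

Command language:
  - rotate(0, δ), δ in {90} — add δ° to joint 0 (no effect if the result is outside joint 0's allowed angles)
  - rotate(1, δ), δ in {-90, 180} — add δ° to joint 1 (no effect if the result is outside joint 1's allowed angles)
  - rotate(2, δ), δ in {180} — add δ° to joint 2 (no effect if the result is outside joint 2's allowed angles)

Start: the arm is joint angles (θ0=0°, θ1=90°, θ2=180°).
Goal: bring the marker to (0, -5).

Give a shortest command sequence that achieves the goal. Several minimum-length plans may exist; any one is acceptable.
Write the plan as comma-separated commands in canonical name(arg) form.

from: joint angles (θ0=0°, θ1=90°, θ2=180°)
step 1 (rotate(1, -90)): joint angles (θ0=0°, θ1=0°, θ2=180°)
step 2 (rotate(0, 90)): joint angles (θ0=90°, θ1=0°, θ2=180°)
step 3 (rotate(1, 180)): joint angles (θ0=90°, θ1=180°, θ2=180°)
step 4 (rotate(2, 180)): joint angles (θ0=90°, θ1=180°, θ2=0°)
no 3-step plan works, so 4 is optimal.

rotate(1, -90), rotate(0, 90), rotate(1, 180), rotate(2, 180)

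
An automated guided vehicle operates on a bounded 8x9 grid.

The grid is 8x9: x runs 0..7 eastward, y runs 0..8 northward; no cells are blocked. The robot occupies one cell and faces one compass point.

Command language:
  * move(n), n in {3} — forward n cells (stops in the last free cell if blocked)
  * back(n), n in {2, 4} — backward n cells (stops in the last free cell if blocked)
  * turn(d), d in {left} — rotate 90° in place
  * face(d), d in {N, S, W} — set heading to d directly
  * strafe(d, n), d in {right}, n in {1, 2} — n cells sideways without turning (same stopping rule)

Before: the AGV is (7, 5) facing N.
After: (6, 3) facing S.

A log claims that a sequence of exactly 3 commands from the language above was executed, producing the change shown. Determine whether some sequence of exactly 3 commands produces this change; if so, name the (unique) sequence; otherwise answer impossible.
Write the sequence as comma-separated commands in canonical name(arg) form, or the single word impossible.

back(2), face(S), strafe(right, 1)

key: running strafe(right, 1) before back(2) would end elsewhere — order is forced
start: (7, 5) facing N
1. back(2) → (7, 3) facing N
2. face(S) → (7, 3) facing S
3. strafe(right, 1) → (6, 3) facing S
no rival 3-sequence matches.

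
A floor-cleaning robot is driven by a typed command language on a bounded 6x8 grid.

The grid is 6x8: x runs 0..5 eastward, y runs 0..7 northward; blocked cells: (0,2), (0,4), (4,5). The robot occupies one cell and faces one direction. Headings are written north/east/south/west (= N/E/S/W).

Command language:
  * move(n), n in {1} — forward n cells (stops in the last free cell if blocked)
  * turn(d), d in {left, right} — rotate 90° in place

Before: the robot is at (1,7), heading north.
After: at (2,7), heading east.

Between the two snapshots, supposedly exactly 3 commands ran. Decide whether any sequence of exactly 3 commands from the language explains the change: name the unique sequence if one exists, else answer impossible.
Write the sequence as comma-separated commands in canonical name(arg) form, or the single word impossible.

key: position moved to (2,7) AND the heading swung to E — translation plus rotation needed
initial: at (1,7), heading north
step 1 (move(1)): at (1,7), heading north
step 2 (turn(right)): at (1,7), heading east
step 3 (move(1)): at (2,7), heading east
all 27 alternatives checked — unique.

move(1), turn(right), move(1)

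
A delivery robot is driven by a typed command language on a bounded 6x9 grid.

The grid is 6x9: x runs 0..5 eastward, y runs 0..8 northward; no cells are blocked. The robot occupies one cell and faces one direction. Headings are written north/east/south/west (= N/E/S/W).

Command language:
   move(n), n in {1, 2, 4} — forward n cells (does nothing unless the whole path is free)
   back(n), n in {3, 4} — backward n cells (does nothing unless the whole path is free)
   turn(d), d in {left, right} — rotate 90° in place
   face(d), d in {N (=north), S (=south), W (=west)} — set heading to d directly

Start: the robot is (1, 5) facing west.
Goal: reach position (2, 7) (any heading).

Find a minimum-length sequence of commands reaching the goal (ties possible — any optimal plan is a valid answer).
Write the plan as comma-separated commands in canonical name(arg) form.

face(N), move(2), turn(right), move(1)

from: (1, 5) facing west
[1] after face(N): (1, 5) facing north
[2] after move(2): (1, 7) facing north
[3] after turn(right): (1, 7) facing east
[4] after move(1): (2, 7) facing east
shorter routes all fall short; 4 is best.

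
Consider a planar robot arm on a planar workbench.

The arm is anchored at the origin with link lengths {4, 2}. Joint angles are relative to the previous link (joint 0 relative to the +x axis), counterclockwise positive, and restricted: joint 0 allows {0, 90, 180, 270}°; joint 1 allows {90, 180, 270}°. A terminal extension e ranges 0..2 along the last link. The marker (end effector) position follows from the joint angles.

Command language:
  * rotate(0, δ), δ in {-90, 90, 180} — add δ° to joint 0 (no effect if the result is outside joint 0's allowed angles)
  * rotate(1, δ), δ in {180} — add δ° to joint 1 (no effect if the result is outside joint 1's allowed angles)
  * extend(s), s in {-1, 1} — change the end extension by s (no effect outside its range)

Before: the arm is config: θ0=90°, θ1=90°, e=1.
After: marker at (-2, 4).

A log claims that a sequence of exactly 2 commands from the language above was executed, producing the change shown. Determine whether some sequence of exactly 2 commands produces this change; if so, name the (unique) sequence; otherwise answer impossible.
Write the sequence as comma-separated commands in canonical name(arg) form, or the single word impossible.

extend(-1), extend(-1)

t0: config: θ0=90°, θ1=90°, e=1
step 1 (extend(-1)): config: θ0=90°, θ1=90°, e=0
step 2 (extend(-1)): config: θ0=90°, θ1=90°, e=0
uniquely the one of 36 2-step routes that fits.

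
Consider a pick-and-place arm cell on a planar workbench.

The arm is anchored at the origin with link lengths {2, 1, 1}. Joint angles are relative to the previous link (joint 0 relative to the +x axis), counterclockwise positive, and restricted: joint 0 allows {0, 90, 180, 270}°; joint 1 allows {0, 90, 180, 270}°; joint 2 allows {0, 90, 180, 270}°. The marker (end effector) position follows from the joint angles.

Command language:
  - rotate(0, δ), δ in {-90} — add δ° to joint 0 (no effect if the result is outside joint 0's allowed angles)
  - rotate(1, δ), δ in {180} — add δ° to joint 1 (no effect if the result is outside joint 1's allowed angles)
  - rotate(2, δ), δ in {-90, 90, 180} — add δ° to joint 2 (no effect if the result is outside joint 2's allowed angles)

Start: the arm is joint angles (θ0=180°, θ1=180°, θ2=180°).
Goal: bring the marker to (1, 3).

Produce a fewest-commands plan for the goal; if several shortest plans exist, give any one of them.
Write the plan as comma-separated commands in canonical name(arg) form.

from: joint angles (θ0=180°, θ1=180°, θ2=180°)
[1] after rotate(2, 90): joint angles (θ0=180°, θ1=180°, θ2=270°)
[2] after rotate(1, 180): joint angles (θ0=180°, θ1=0°, θ2=270°)
[3] after rotate(0, -90): joint angles (θ0=90°, θ1=0°, θ2=270°)
minimal: 3 command(s), checked below 3.

rotate(2, 90), rotate(1, 180), rotate(0, -90)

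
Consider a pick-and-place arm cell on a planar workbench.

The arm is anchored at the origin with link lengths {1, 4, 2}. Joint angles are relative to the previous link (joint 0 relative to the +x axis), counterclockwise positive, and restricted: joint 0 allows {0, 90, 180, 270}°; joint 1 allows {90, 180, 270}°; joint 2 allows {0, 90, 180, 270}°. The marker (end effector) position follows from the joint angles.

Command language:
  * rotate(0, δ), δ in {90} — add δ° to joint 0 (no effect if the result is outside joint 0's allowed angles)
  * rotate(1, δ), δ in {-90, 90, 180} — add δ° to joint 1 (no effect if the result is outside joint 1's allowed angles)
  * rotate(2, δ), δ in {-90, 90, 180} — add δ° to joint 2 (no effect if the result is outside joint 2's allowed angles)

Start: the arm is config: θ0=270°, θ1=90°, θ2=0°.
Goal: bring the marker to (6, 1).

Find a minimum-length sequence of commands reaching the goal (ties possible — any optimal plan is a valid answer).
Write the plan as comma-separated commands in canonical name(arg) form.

start: config: θ0=270°, θ1=90°, θ2=0°
step 1 (rotate(1, 180)): config: θ0=270°, θ1=270°, θ2=0°
step 2 (rotate(0, 90)): config: θ0=0°, θ1=270°, θ2=0°
step 3 (rotate(0, 90)): config: θ0=90°, θ1=270°, θ2=0°
nothing shorter than 3 reaches the goal.

rotate(1, 180), rotate(0, 90), rotate(0, 90)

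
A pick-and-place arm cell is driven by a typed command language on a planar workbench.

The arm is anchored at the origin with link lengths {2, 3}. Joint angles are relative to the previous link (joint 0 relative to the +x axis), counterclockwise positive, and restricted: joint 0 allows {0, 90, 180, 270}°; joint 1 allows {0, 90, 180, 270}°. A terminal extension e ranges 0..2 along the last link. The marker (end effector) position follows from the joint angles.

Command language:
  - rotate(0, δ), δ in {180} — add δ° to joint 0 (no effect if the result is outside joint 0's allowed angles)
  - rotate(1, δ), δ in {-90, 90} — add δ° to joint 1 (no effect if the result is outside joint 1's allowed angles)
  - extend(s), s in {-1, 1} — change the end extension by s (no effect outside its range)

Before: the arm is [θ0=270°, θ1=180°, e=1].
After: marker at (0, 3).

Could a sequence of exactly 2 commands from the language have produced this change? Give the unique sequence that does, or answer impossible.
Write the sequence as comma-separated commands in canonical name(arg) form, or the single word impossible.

extend(1), extend(1)

initial: [θ0=270°, θ1=180°, e=1]
step 1 (extend(1)): [θ0=270°, θ1=180°, e=2]
step 2 (extend(1)): [θ0=270°, θ1=180°, e=2]
uniquely the one of 25 2-step routes that fits.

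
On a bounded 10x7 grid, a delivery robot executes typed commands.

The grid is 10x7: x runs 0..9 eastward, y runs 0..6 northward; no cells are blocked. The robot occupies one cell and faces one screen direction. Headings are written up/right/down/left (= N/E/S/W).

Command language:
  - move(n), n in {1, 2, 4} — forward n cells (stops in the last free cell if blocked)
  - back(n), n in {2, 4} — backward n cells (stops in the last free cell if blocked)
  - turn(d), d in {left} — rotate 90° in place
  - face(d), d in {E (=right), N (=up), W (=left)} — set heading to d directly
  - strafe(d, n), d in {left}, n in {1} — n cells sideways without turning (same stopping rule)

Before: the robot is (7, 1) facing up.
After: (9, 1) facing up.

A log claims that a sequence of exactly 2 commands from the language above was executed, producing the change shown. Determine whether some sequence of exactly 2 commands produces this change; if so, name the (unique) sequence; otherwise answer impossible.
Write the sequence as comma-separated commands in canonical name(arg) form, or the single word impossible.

impossible

no 2-step route produces this change.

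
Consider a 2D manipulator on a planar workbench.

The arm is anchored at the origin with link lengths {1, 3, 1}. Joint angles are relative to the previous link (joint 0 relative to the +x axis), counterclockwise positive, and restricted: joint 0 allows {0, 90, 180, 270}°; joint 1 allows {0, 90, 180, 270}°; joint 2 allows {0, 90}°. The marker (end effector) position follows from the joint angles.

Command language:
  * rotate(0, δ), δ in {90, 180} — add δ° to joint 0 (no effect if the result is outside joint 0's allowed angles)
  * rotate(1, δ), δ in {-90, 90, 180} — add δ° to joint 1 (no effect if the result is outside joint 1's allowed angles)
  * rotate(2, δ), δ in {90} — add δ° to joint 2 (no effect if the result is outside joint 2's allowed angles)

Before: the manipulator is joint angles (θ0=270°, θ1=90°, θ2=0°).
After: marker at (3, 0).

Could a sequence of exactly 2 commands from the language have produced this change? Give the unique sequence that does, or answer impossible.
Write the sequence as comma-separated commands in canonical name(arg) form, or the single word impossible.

rotate(2, 90), rotate(2, 90)

initial: joint angles (θ0=270°, θ1=90°, θ2=0°)
step 1 (rotate(2, 90)): joint angles (θ0=270°, θ1=90°, θ2=90°)
step 2 (rotate(2, 90)): joint angles (θ0=270°, θ1=90°, θ2=90°)
all 36 alternatives checked — unique.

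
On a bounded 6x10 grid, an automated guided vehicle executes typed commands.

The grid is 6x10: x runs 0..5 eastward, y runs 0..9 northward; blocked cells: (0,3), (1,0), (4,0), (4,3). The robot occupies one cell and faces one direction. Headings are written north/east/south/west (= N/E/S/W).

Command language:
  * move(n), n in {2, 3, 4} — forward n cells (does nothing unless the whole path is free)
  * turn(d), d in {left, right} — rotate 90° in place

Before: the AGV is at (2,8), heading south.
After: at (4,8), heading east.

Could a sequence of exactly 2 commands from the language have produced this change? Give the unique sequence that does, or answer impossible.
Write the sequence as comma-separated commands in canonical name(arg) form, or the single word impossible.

turn(left), move(2)

key: order matters: swapping turn(left) and move(2) lands elsewhere
from: at (2,8), heading south
[1] after turn(left): at (2,8), heading east
[2] after move(2): at (4,8), heading east
uniquely the one of 25 2-step routes that fits.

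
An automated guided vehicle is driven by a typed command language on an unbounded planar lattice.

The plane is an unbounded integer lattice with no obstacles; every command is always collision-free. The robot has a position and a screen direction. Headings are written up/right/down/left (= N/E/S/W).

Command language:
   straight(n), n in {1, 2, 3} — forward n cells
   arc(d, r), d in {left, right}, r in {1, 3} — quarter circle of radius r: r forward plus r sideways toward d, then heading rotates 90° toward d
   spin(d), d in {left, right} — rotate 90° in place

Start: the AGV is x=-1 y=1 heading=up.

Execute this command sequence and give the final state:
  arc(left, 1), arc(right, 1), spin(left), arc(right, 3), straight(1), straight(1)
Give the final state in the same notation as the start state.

x=-6 y=8 heading=up

initial: x=-1 y=1 heading=up
t=1 arc(left, 1) ⇒ x=-2 y=2 heading=left
t=2 arc(right, 1) ⇒ x=-3 y=3 heading=up
t=3 spin(left) ⇒ x=-3 y=3 heading=left
t=4 arc(right, 3) ⇒ x=-6 y=6 heading=up
t=5 straight(1) ⇒ x=-6 y=7 heading=up
t=6 straight(1) ⇒ x=-6 y=8 heading=up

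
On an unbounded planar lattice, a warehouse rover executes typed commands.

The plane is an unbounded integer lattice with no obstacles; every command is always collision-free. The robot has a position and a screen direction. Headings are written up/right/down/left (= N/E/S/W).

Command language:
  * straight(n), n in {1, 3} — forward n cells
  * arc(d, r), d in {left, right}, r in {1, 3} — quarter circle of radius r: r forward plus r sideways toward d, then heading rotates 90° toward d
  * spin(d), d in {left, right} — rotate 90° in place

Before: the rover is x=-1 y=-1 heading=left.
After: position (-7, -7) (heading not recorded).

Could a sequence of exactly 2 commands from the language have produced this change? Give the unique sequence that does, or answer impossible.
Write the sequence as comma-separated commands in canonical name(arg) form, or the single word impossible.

key: order matters: swapping arc(left, 3) and arc(right, 3) lands elsewhere
from: x=-1 y=-1 heading=left
step 1 (arc(left, 3)): x=-4 y=-4 heading=down
step 2 (arc(right, 3)): x=-7 y=-7 heading=left
no other 2-command option fits: unique.

arc(left, 3), arc(right, 3)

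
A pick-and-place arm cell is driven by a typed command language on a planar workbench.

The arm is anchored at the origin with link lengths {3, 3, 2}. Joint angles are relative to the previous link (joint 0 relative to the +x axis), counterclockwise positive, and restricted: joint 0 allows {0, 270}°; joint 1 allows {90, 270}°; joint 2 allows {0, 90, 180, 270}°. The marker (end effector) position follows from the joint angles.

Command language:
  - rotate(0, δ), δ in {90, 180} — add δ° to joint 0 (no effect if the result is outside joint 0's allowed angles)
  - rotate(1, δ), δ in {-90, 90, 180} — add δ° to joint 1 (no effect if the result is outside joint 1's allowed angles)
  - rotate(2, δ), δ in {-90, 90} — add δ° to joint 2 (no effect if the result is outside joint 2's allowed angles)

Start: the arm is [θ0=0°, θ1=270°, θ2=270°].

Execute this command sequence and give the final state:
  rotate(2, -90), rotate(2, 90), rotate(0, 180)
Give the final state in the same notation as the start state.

[θ0=0°, θ1=270°, θ2=270°]

begin: [θ0=0°, θ1=270°, θ2=270°]
t=1 rotate(2, -90) ⇒ [θ0=0°, θ1=270°, θ2=180°]
t=2 rotate(2, 90) ⇒ [θ0=0°, θ1=270°, θ2=270°]
t=3 rotate(0, 180) ⇒ [θ0=0°, θ1=270°, θ2=270°]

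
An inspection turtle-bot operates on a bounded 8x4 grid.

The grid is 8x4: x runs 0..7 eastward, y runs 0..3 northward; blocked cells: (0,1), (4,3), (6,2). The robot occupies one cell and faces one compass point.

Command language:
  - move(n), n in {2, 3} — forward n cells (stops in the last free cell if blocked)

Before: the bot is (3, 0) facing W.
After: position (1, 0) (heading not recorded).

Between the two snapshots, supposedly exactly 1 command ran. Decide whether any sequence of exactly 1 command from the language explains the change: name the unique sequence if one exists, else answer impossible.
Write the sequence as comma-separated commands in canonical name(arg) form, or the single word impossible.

move(2)

begin: (3, 0) facing W
[1] after move(2): (1, 0) facing W
no rival 1-sequence matches.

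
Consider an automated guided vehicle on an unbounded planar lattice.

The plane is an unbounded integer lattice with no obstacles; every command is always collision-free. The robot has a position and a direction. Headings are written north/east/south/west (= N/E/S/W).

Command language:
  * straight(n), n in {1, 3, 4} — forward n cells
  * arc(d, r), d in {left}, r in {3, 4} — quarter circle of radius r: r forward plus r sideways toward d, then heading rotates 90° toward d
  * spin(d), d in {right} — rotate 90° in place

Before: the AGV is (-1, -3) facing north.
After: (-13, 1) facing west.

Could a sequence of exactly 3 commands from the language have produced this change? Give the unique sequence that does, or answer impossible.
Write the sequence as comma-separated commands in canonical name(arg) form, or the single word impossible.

arc(left, 4), straight(4), straight(4)

key: order matters: swapping arc(left, 4) and straight(4) lands elsewhere
t0: (-1, -3) facing north
step 1 (arc(left, 4)): (-5, 1) facing west
step 2 (straight(4)): (-9, 1) facing west
step 3 (straight(4)): (-13, 1) facing west
uniquely the one of 216 3-step routes that fits.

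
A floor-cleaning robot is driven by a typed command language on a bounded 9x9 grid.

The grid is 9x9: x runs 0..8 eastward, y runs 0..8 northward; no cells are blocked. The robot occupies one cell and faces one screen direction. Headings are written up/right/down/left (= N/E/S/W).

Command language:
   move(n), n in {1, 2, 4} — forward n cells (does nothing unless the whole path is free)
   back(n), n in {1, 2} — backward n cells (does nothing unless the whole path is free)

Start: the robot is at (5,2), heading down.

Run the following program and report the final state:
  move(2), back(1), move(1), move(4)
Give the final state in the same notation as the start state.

at (5,0), heading down

begin: at (5,2), heading down
step 1 (move(2)): at (5,0), heading down
step 2 (back(1)): at (5,1), heading down
step 3 (move(1)): at (5,0), heading down
step 4 (move(4)): at (5,0), heading down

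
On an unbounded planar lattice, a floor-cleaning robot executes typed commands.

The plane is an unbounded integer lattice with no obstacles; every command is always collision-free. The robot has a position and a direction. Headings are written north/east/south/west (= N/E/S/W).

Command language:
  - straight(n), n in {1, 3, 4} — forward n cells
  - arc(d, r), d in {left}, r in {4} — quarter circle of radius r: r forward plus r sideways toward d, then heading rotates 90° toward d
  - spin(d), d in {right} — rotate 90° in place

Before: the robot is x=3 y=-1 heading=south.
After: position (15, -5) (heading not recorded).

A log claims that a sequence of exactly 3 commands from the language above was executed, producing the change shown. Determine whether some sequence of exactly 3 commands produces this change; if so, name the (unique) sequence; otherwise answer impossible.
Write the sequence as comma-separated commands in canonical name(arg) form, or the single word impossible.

key: order matters: swapping arc(left, 4) and straight(4) lands elsewhere
begin: x=3 y=-1 heading=south
step 1 (arc(left, 4)): x=7 y=-5 heading=east
step 2 (straight(4)): x=11 y=-5 heading=east
step 3 (straight(4)): x=15 y=-5 heading=east
all 125 alternatives checked — unique.

arc(left, 4), straight(4), straight(4)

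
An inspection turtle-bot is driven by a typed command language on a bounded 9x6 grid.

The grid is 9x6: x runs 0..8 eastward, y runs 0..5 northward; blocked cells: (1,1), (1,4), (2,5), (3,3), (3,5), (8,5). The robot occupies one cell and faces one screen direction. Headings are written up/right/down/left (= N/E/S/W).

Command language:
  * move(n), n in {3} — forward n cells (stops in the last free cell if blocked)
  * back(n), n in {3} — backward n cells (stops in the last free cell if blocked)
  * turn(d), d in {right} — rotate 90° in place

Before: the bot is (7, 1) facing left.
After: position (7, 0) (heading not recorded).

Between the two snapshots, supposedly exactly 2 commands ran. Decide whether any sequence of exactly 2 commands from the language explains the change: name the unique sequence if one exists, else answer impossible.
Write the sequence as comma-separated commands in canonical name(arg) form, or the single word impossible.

key: back(3) runs into the grid edge before its full distance
start: (7, 1) facing left
1. turn(right) → (7, 1) facing up
2. back(3) → (7, 0) facing up
no other 2-command option fits: unique.

turn(right), back(3)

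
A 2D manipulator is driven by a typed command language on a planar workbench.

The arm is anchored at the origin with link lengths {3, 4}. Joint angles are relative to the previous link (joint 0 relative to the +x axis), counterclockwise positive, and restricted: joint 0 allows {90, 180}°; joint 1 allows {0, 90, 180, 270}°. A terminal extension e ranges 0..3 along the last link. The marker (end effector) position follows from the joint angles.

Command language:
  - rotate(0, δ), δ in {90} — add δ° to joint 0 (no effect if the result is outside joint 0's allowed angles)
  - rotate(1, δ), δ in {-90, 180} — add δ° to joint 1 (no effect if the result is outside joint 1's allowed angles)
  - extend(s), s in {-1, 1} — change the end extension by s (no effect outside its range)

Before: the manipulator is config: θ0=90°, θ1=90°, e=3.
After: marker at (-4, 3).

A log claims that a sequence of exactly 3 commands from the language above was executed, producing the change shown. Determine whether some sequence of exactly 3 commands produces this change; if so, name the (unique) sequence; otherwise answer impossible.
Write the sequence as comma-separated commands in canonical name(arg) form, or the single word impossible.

extend(-1), extend(-1), extend(-1)

t0: config: θ0=90°, θ1=90°, e=3
[1] after extend(-1): config: θ0=90°, θ1=90°, e=2
[2] after extend(-1): config: θ0=90°, θ1=90°, e=1
[3] after extend(-1): config: θ0=90°, θ1=90°, e=0
no rival 3-sequence matches.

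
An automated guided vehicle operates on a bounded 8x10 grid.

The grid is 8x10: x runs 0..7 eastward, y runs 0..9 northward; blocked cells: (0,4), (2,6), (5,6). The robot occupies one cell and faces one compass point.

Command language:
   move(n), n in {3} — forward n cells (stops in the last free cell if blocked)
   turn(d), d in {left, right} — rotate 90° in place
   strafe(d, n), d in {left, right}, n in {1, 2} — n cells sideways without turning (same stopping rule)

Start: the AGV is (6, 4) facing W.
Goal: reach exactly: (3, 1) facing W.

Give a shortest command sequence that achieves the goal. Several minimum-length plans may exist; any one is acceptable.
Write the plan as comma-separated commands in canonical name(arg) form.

strafe(left, 2), strafe(left, 1), move(3)

initial: (6, 4) facing W
step 1 (strafe(left, 2)): (6, 2) facing W
step 2 (strafe(left, 1)): (6, 1) facing W
step 3 (move(3)): (3, 1) facing W
minimal: 3 command(s), checked below 3.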